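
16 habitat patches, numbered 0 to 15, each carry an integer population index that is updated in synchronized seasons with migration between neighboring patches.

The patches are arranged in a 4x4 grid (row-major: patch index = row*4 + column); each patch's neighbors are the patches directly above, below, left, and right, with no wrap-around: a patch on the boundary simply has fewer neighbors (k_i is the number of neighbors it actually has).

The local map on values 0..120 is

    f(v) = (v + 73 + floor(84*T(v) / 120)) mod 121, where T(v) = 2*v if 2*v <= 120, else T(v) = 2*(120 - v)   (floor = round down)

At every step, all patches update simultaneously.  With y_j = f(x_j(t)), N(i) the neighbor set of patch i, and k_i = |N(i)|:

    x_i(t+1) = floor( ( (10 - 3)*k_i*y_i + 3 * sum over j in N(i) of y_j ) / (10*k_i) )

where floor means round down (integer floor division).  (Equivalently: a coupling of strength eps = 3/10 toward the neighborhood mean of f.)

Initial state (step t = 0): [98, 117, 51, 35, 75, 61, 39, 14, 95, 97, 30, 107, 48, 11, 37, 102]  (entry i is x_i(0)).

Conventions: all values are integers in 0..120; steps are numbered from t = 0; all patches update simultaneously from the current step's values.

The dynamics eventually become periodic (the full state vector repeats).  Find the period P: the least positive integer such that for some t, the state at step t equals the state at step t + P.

Simulating step by step:
t=0: [98, 117, 51, 35, 75, 61, 39, 14, 95, 97, 30, 107, 48, 11, 37, 102]
t=1: [80, 76, 67, 52, 88, 88, 53, 90, 81, 79, 35, 74, 74, 88, 48, 72]
t=2: [87, 88, 89, 79, 84, 84, 77, 83, 87, 83, 49, 84, 88, 83, 68, 87]
t=3: [85, 84, 84, 87, 85, 86, 86, 86, 85, 84, 74, 84, 84, 86, 88, 86]
t=4: [86, 85, 85, 85, 85, 85, 85, 85, 86, 86, 88, 86, 85, 85, 84, 85]
t=5: [85, 85, 86, 86, 85, 85, 85, 85, 85, 85, 84, 85, 85, 85, 85, 85]
t=6: [86, 85, 85, 85, 86, 86, 85, 85, 86, 86, 86, 86, 86, 86, 86, 86]
t=7: [85, 85, 86, 86, 85, 85, 85, 85, 85, 85, 85, 85, 85, 85, 85, 85]
t=8: [86, 85, 85, 85, 86, 86, 85, 85, 86, 86, 86, 86, 86, 86, 86, 86]

Answer: 2
Key observation: The state at step 6, [86, 85, 85, 85, 86, 86, 85, 85, 86, 86, 86, 86, 86, 86, 86, 86], reappears at step 8 — and no state repeats earlier — so the cycle the system enters has period 2.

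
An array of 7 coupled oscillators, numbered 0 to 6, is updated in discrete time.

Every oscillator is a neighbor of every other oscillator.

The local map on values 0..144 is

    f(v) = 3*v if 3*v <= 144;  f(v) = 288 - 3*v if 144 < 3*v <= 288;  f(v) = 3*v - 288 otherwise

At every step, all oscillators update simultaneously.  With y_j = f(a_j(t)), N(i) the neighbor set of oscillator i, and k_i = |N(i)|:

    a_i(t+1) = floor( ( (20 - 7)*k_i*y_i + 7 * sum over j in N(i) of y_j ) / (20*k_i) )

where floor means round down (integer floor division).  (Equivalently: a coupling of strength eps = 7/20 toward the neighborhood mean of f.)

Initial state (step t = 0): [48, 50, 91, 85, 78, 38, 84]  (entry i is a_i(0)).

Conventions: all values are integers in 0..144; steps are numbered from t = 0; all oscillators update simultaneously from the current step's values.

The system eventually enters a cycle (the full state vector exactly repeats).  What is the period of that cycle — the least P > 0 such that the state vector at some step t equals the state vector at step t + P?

Answer: 5
Key observation: The state at step 48, [84, 85, 84, 84, 84, 84, 84], reappears at step 53 — and no state repeats earlier — so the cycle the system enters has period 5.

Derivation:
t=0: [48, 50, 91, 85, 78, 38, 84]
t=1: [116, 112, 40, 50, 63, 98, 52]
t=2: [70, 63, 106, 116, 93, 38, 113]
t=3: [71, 84, 43, 61, 31, 93, 55]
t=4: [77, 54, 109, 95, 88, 38, 106]
t=5: [56, 97, 46, 24, 37, 90, 40]
t=6: [104, 35, 115, 76, 99, 44, 104]
t=7: [38, 86, 57, 59, 29, 102, 38]
t=8: [101, 52, 103, 100, 85, 45, 101]
t=9: [30, 99, 33, 28, 40, 101, 30]
t=10: [82, 34, 88, 79, 100, 38, 82]
t=11: [47, 82, 36, 52, 29, 90, 47]
t=12: [122, 63, 102, 117, 90, 49, 122]
t=13: [75, 87, 39, 66, 39, 112, 75]
t=14: [67, 46, 99, 83, 99, 59, 67]
t=15: [79, 109, 33, 51, 33, 93, 79]
t=16: [58, 51, 86, 108, 86, 33, 58]
t=17: [100, 112, 50, 53, 50, 91, 100]
t=18: [35, 57, 110, 105, 110, 37, 35]
t=19: [94, 101, 56, 48, 56, 97, 94]
t=20: [27, 33, 95, 109, 95, 25, 27]
t=21: [70, 80, 24, 45, 24, 66, 70]
t=22: [79, 61, 76, 113, 76, 86, 79]
t=23: [53, 85, 59, 53, 59, 41, 53]
t=24: [120, 64, 110, 120, 110, 117, 120]
t=25: [69, 83, 51, 69, 51, 64, 69]
t=26: [85, 60, 117, 85, 117, 94, 85]
t=27: [39, 83, 57, 39, 57, 23, 39]
t=28: [109, 63, 109, 109, 109, 81, 109]
t=29: [42, 78, 42, 42, 42, 46, 42]
t=30: [122, 79, 122, 122, 122, 129, 122]
t=31: [77, 61, 77, 77, 77, 90, 77]
t=32: [57, 85, 57, 57, 57, 34, 57]
t=33: [111, 61, 111, 111, 111, 102, 111]
t=34: [46, 82, 46, 46, 46, 30, 46]
t=35: [129, 72, 129, 129, 129, 101, 129]
t=36: [92, 76, 92, 92, 92, 42, 92]
t=37: [21, 49, 21, 21, 21, 88, 21]
t=38: [65, 111, 65, 65, 65, 42, 65]
t=39: [92, 63, 92, 92, 92, 111, 92]
t=40: [19, 70, 19, 19, 19, 38, 19]
t=41: [61, 73, 61, 61, 61, 95, 61]
t=42: [96, 75, 96, 96, 96, 36, 96]
t=43: [9, 47, 9, 9, 9, 73, 9]
t=44: [36, 103, 36, 36, 36, 60, 36]
t=45: [102, 51, 102, 102, 102, 102, 102]
t=46: [24, 94, 24, 24, 24, 24, 24]
t=47: [68, 29, 68, 68, 68, 68, 68]
t=48: [84, 85, 84, 84, 84, 84, 84]
t=49: [35, 34, 35, 35, 35, 35, 35]
t=50: [104, 103, 104, 104, 104, 104, 104]
t=51: [23, 22, 23, 23, 23, 23, 23]
t=52: [68, 67, 68, 68, 68, 68, 68]
t=53: [84, 85, 84, 84, 84, 84, 84]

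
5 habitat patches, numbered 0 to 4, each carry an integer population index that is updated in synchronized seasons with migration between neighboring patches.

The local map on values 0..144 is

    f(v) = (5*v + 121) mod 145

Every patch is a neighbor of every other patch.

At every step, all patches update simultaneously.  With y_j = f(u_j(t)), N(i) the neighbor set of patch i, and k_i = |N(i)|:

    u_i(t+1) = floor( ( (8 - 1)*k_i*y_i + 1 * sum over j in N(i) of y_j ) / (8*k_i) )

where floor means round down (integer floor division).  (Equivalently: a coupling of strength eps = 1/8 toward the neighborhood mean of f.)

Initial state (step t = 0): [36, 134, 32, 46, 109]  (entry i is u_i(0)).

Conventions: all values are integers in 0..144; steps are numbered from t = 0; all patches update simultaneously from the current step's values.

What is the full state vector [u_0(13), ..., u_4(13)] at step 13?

Simulating step by step:
t=0: [36, 134, 32, 46, 109]
t=1: [20, 66, 126, 62, 83]
t=2: [75, 24, 33, 130, 96]
t=3: [62, 92, 130, 50, 29]
t=4: [131, 13, 51, 80, 114]
t=5: [54, 46, 84, 84, 105]
t=6: [98, 65, 103, 103, 69]
t=7: [31, 15, 53, 53, 31]
t=8: [126, 58, 96, 96, 126]
t=9: [28, 108, 24, 24, 28]
t=10: [113, 84, 96, 96, 113]
t=11: [100, 100, 28, 28, 100]
t=12: [45, 45, 108, 108, 45]
t=13: [57, 57, 78, 78, 57]

Answer: [57, 57, 78, 78, 57]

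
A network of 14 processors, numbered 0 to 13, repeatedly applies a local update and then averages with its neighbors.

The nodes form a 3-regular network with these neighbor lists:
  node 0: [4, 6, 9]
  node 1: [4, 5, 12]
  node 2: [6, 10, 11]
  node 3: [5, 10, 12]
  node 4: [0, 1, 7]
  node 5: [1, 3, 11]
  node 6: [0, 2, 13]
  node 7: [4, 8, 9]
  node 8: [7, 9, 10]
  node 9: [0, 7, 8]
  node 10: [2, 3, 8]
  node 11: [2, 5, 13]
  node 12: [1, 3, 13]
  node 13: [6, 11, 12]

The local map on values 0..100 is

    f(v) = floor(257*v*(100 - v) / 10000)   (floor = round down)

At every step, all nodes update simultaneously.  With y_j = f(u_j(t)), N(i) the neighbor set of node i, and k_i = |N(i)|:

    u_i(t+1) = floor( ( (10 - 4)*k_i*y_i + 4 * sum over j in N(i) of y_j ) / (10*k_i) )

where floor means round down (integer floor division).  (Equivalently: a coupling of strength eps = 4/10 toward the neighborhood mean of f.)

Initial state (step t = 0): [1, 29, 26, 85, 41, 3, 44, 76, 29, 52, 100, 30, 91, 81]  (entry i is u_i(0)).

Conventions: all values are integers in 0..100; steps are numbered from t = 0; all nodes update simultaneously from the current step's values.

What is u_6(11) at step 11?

Simulating step by step:
t=0: [1, 29, 26, 85, 41, 3, 44, 76, 29, 52, 100, 30, 91, 81]
t=1: [26, 43, 44, 22, 50, 22, 49, 51, 45, 51, 17, 44, 29, 41]
t=2: [55, 58, 59, 44, 61, 48, 61, 63, 59, 61, 44, 60, 53, 61]
t=3: [62, 62, 61, 63, 61, 63, 61, 59, 61, 61, 62, 61, 63, 61]
t=4: [60, 59, 60, 59, 60, 59, 60, 61, 61, 61, 60, 60, 59, 60]
t=5: [61, 61, 61, 61, 61, 61, 61, 61, 61, 61, 61, 61, 61, 61]
t=6: [61, 61, 61, 61, 61, 61, 61, 61, 61, 61, 61, 61, 61, 61]
t=7: [61, 61, 61, 61, 61, 61, 61, 61, 61, 61, 61, 61, 61, 61]
t=8: [61, 61, 61, 61, 61, 61, 61, 61, 61, 61, 61, 61, 61, 61]
t=9: [61, 61, 61, 61, 61, 61, 61, 61, 61, 61, 61, 61, 61, 61]
t=10: [61, 61, 61, 61, 61, 61, 61, 61, 61, 61, 61, 61, 61, 61]
t=11: [61, 61, 61, 61, 61, 61, 61, 61, 61, 61, 61, 61, 61, 61]

Answer: u_6(11) = 61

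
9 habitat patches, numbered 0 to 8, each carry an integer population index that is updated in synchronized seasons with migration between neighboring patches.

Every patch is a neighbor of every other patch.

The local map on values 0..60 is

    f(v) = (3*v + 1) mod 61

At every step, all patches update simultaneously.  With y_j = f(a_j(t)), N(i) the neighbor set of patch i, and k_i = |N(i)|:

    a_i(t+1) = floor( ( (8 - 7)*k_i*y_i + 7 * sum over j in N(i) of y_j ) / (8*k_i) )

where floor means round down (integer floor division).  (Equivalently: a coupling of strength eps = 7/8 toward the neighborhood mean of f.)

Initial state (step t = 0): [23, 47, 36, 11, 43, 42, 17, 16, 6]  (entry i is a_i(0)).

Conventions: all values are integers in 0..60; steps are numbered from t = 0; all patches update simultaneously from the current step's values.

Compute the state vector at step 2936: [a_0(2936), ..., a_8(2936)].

Answer: [54, 54, 54, 54, 54, 54, 54, 54, 54]
Key observation: The state at step 2, [19, 19, 19, 19, 19, 19, 19, 19, 19], reappears at step 12: the system is in a cycle of period 10 from step 2 on.  Therefore the state at step 2936 equals the state at step 2 + ((2936 - 2) mod 10) = 6, which is [54, 54, 54, 54, 54, 54, 54, 54, 54].

Derivation:
t=0: [23, 47, 36, 11, 43, 42, 17, 16, 6]
t=1: [26, 27, 27, 27, 26, 26, 27, 27, 26]
t=2: [19, 19, 19, 19, 19, 19, 19, 19, 19]
t=3: [58, 58, 58, 58, 58, 58, 58, 58, 58]
t=4: [53, 53, 53, 53, 53, 53, 53, 53, 53]
t=5: [38, 38, 38, 38, 38, 38, 38, 38, 38]
t=6: [54, 54, 54, 54, 54, 54, 54, 54, 54]
t=7: [41, 41, 41, 41, 41, 41, 41, 41, 41]
t=8: [2, 2, 2, 2, 2, 2, 2, 2, 2]
t=9: [7, 7, 7, 7, 7, 7, 7, 7, 7]
t=10: [22, 22, 22, 22, 22, 22, 22, 22, 22]
t=11: [6, 6, 6, 6, 6, 6, 6, 6, 6]
t=12: [19, 19, 19, 19, 19, 19, 19, 19, 19]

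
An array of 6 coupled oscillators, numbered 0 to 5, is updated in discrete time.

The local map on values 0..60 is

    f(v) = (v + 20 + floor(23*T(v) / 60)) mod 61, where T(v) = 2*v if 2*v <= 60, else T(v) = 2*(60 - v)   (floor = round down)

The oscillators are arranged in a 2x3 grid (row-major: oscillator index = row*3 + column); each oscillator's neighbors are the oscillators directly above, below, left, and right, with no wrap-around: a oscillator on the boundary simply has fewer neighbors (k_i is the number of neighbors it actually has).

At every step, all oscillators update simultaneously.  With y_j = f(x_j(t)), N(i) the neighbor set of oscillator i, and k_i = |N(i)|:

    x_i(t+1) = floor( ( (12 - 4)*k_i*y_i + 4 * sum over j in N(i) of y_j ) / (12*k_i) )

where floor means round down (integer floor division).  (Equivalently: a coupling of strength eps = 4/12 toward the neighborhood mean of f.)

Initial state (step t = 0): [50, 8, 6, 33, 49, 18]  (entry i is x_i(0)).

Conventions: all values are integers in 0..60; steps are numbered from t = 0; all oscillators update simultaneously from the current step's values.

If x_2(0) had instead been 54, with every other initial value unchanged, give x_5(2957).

Answer: x_5(2957) = 47
Key observation: The state at step 12, [51, 20, 15, 51, 20, 15], reappears at step 14: the system is in a cycle of period 2 from step 12 on.  Therefore the state at step 2957 equals the state at step 12 + ((2957 - 12) mod 2) = 13, which is [22, 49, 47, 22, 49, 47].

Derivation:
t=0: [50, 8, 54, 33, 49, 18]
t=1: [18, 28, 25, 13, 21, 39]
t=2: [42, 17, 5, 46, 45, 19]
t=3: [20, 39, 35, 14, 23, 42]
t=4: [46, 23, 13, 48, 48, 21]
t=5: [22, 48, 47, 15, 25, 47]
t=6: [49, 19, 15, 40, 10, 13]
t=7: [21, 46, 46, 18, 36, 41]
t=8: [49, 19, 14, 45, 17, 14]
t=9: [22, 47, 45, 21, 45, 45]
t=10: [50, 19, 15, 50, 19, 15]
t=11: [22, 48, 47, 22, 48, 47]
t=12: [51, 20, 15, 51, 20, 15]
t=13: [22, 49, 47, 22, 49, 47]
t=14: [51, 20, 15, 51, 20, 15]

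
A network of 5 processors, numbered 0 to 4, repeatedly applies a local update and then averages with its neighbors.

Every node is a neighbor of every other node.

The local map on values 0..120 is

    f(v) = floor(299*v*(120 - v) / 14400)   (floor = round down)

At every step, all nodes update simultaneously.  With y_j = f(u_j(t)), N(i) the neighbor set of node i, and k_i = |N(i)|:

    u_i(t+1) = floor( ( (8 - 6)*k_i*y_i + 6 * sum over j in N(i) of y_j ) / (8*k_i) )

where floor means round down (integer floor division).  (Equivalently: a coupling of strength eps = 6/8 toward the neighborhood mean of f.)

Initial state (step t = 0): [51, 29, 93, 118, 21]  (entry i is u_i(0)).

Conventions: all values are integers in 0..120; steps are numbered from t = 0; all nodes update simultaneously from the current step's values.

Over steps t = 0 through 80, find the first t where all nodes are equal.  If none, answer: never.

Answer: 2
Key observation: Synchronization is absorbing here: once all nodes are equal they stay equal, and step 2 is the first all-equal step.

Derivation:
t=0: [51, 29, 93, 118, 21]  (not all equal)
t=1: [46, 45, 45, 42, 45]  (not all equal)
t=2: [69, 69, 69, 69, 69]  (all equal)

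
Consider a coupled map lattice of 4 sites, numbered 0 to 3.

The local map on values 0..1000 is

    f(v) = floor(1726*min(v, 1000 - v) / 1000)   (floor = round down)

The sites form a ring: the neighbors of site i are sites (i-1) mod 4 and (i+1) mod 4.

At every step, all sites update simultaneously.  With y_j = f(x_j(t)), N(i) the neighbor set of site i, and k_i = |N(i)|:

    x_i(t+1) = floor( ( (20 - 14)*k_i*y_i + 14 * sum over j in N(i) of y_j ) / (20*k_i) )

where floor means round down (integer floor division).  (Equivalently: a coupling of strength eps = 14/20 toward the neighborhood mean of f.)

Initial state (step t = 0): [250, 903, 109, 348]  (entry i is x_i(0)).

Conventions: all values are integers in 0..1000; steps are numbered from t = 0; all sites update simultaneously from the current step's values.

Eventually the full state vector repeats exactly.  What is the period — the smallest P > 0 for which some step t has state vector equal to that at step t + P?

Simulating step by step:
t=0: [250, 903, 109, 348]
t=1: [397, 266, 324, 396]
t=2: [605, 573, 567, 640]
t=3: [679, 720, 699, 686]
t=4: [524, 520, 514, 537]
t=5: [815, 829, 820, 820]
t=6: [307, 308, 304, 313]
t=7: [533, 527, 532, 530]
t=8: [811, 809, 811, 807]
t=9: [329, 326, 329, 328]
t=10: [564, 565, 564, 566]
t=11: [750, 751, 750, 751]
t=12: [429, 430, 429, 430]
t=13: [741, 740, 741, 740]
t=14: [447, 447, 447, 447]
t=15: [771, 771, 771, 771]
t=16: [395, 395, 395, 395]
t=17: [681, 681, 681, 681]
t=18: [550, 550, 550, 550]
t=19: [776, 776, 776, 776]
t=20: [386, 386, 386, 386]
t=21: [666, 666, 666, 666]
t=22: [576, 576, 576, 576]
t=23: [731, 731, 731, 731]
t=24: [464, 464, 464, 464]
t=25: [800, 800, 800, 800]
t=26: [345, 345, 345, 345]
t=27: [595, 595, 595, 595]
t=28: [699, 699, 699, 699]
t=29: [519, 519, 519, 519]
t=30: [830, 830, 830, 830]
t=31: [293, 293, 293, 293]
t=32: [505, 505, 505, 505]
t=33: [854, 854, 854, 854]
t=34: [251, 251, 251, 251]
t=35: [433, 433, 433, 433]
t=36: [747, 747, 747, 747]
t=37: [436, 436, 436, 436]
t=38: [752, 752, 752, 752]
t=39: [428, 428, 428, 428]
t=40: [738, 738, 738, 738]
t=41: [452, 452, 452, 452]
t=42: [780, 780, 780, 780]
t=43: [379, 379, 379, 379]
t=44: [654, 654, 654, 654]
t=45: [597, 597, 597, 597]
t=46: [695, 695, 695, 695]
t=47: [526, 526, 526, 526]
t=48: [818, 818, 818, 818]
t=49: [314, 314, 314, 314]
t=50: [541, 541, 541, 541]
t=51: [792, 792, 792, 792]
t=52: [359, 359, 359, 359]
t=53: [619, 619, 619, 619]
t=54: [657, 657, 657, 657]
t=55: [592, 592, 592, 592]
t=56: [704, 704, 704, 704]
t=57: [510, 510, 510, 510]
t=58: [845, 845, 845, 845]
t=59: [267, 267, 267, 267]
t=60: [460, 460, 460, 460]
t=61: [793, 793, 793, 793]
t=62: [357, 357, 357, 357]
t=63: [616, 616, 616, 616]
t=64: [662, 662, 662, 662]
t=65: [583, 583, 583, 583]
t=66: [719, 719, 719, 719]
t=67: [485, 485, 485, 485]
t=68: [837, 837, 837, 837]
t=69: [281, 281, 281, 281]
t=70: [485, 485, 485, 485]

Answer: 3
Key observation: The state at step 67, [485, 485, 485, 485], reappears at step 70 — and no state repeats earlier — so the cycle the system enters has period 3.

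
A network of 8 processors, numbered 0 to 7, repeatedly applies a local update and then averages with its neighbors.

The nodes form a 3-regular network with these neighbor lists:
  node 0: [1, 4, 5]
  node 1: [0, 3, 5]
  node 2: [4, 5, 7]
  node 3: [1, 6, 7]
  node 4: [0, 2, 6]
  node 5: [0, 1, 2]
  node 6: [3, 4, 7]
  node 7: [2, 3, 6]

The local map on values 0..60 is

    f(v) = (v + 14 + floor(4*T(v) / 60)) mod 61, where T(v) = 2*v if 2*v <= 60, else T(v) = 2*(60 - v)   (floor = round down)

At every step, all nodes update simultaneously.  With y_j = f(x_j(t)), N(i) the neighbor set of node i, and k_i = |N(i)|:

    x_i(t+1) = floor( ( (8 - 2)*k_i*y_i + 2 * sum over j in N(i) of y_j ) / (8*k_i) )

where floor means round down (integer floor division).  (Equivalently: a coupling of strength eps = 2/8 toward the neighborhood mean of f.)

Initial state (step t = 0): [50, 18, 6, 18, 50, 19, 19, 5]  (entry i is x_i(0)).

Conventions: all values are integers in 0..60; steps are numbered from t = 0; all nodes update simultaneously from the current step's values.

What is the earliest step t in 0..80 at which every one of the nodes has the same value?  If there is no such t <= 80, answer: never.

Simulating step by step:
t=0: [50, 18, 6, 18, 50, 19, 19, 5]  (not all equal)
t=1: [9, 31, 19, 32, 7, 31, 31, 21]  (not all equal)
t=2: [27, 46, 35, 47, 24, 44, 44, 38]  (not all equal)
t=3: [41, 8, 51, 10, 43, 53, 53, 49]  (not all equal)
t=4: [50, 24, 9, 21, 49, 11, 11, 5]  (not all equal)
t=5: [8, 36, 22, 34, 6, 25, 24, 21]  (not all equal)
t=6: [26, 49, 36, 49, 23, 41, 39, 38]  (not all equal)
t=7: [40, 10, 52, 11, 42, 51, 49, 49]  (not all equal)
t=8: [49, 26, 10, 22, 48, 11, 9, 5]  (not all equal)
t=9: [8, 37, 22, 35, 5, 25, 22, 21]  (not all equal)
t=10: [26, 50, 36, 49, 22, 41, 37, 38]  (not all equal)
t=11: [40, 11, 52, 11, 41, 51, 48, 49]  (not all equal)
t=12: [49, 26, 9, 22, 48, 11, 8, 5]  (not all equal)
t=13: [8, 37, 21, 35, 5, 25, 22, 21]  (not all equal)
t=14: [26, 50, 35, 49, 22, 41, 37, 38]  (not all equal)
t=15: [40, 11, 51, 11, 40, 51, 48, 49]  (not all equal)
t=16: [49, 26, 9, 22, 47, 11, 8, 5]  (not all equal)
t=17: [8, 37, 21, 35, 4, 25, 22, 21]  (not all equal)
t=18: [26, 50, 35, 49, 21, 41, 37, 38]  (not all equal)
t=19: [40, 11, 51, 11, 40, 51, 48, 49]  (not all equal)

Answer: never
Key observation: The state at step 15 reappears at step 19 — the system is in a cycle of period 4 from step 15 on.  No step 0..19 is synchronized, and the cycle repeats forever, so no step up to 80 (or ever) has all nodes equal.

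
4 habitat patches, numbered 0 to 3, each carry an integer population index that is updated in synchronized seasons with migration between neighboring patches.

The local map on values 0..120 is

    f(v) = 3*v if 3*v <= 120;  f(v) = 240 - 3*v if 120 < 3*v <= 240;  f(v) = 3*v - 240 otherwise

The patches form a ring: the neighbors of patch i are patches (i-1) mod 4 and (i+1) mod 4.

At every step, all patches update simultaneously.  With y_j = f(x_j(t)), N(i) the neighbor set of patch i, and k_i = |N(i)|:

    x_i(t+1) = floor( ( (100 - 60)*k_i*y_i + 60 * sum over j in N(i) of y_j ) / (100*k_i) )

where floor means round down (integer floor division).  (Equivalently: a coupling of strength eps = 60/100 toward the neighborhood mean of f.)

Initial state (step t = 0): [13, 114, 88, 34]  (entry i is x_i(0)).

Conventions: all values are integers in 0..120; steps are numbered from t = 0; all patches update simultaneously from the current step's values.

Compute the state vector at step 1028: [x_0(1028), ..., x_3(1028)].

Simulating step by step:
t=0: [13, 114, 88, 34]
t=1: [76, 59, 70, 59]
t=2: [42, 37, 49, 37]
t=3: [112, 106, 103, 106]
t=4: [85, 80, 74, 80]
t=5: [6, 9, 7, 9]
t=6: [23, 22, 24, 22]
t=7: [67, 68, 68, 68]
t=8: [37, 36, 36, 36]
t=9: [109, 108, 108, 108]
t=10: [85, 84, 84, 84]
t=11: [13, 12, 12, 12]
t=12: [37, 36, 36, 36]

Answer: [37, 36, 36, 36]
Key observation: The state at step 8, [37, 36, 36, 36], reappears at step 12: the system is in a cycle of period 4 from step 8 on.  Therefore the state at step 1028 equals the state at step 8 + ((1028 - 8) mod 4) = 8, which is [37, 36, 36, 36].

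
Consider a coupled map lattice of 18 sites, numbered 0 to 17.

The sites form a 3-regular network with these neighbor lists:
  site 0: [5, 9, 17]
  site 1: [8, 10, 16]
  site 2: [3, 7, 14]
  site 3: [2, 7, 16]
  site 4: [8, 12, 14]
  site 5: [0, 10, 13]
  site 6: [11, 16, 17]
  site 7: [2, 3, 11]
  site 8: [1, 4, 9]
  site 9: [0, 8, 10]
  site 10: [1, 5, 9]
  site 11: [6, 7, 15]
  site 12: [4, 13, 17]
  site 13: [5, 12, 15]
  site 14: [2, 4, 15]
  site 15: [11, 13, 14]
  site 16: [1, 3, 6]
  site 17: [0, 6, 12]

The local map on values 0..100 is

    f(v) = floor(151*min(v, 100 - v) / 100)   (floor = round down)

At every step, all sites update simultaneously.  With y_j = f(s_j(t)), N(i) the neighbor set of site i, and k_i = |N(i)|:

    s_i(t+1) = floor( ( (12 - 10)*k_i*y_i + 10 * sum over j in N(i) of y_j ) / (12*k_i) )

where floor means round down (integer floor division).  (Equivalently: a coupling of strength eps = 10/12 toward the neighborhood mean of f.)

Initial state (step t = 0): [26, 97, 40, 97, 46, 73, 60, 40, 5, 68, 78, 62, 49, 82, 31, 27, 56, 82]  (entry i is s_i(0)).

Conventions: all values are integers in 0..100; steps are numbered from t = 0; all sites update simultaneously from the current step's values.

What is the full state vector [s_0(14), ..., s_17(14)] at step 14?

Answer: [57, 56, 71, 71, 67, 58, 70, 70, 57, 51, 50, 70, 73, 66, 71, 71, 66, 68]

Derivation:
t=0: [26, 97, 40, 97, 46, 73, 60, 40, 5, 68, 78, 62, 49, 82, 31, 27, 56, 82]
t=1: [38, 30, 40, 52, 46, 34, 51, 43, 34, 29, 31, 53, 46, 47, 54, 42, 29, 52]
t=2: [55, 46, 66, 58, 64, 56, 63, 66, 52, 49, 46, 67, 70, 62, 64, 68, 59, 67]
t=3: [63, 67, 55, 55, 56, 64, 53, 53, 66, 69, 69, 50, 51, 53, 51, 52, 62, 54]
t=4: [56, 50, 69, 65, 65, 56, 67, 69, 53, 49, 49, 71, 69, 66, 69, 72, 61, 66]
t=5: [63, 68, 47, 50, 53, 63, 50, 46, 67, 70, 71, 45, 50, 51, 46, 45, 58, 53]
t=6: [56, 51, 70, 68, 65, 56, 68, 70, 53, 48, 48, 69, 71, 66, 69, 69, 65, 68]
t=7: [62, 66, 46, 47, 52, 63, 48, 46, 66, 69, 70, 46, 49, 51, 47, 47, 55, 51]
t=8: [57, 53, 69, 68, 65, 57, 70, 69, 55, 50, 49, 70, 72, 67, 70, 70, 64, 68]
t=9: [62, 65, 46, 48, 51, 62, 48, 46, 65, 69, 70, 45, 48, 50, 47, 46, 54, 49]
t=10: [58, 54, 70, 69, 66, 58, 70, 69, 56, 50, 50, 69, 73, 67, 70, 70, 65, 68]
t=11: [62, 65, 45, 47, 50, 62, 48, 45, 65, 69, 70, 45, 47, 49, 46, 46, 53, 49]
t=12: [58, 55, 68, 68, 65, 58, 70, 67, 56, 50, 50, 68, 73, 66, 70, 69, 65, 67]
t=13: [62, 64, 47, 49, 50, 63, 48, 48, 64, 69, 69, 46, 48, 49, 48, 47, 53, 49]
t=14: [57, 56, 71, 71, 67, 58, 70, 70, 57, 51, 50, 70, 73, 66, 71, 71, 66, 68]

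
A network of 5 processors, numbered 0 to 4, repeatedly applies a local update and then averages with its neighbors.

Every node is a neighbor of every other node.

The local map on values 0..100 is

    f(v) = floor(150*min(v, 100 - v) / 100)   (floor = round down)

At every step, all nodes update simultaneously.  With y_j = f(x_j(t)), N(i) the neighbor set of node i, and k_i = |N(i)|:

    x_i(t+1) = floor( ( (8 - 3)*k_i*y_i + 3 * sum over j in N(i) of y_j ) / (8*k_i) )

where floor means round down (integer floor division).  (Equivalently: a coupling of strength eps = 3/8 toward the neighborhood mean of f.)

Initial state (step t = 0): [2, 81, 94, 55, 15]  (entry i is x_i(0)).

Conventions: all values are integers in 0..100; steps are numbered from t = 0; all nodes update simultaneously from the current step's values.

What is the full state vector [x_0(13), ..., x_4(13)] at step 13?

Answer: [51, 52, 53, 53, 53]

Derivation:
t=0: [2, 81, 94, 55, 15]
t=1: [13, 26, 16, 47, 23]
t=2: [27, 38, 30, 54, 35]
t=3: [45, 54, 48, 61, 52]
t=4: [67, 68, 69, 62, 69]
t=5: [49, 48, 47, 53, 47]
t=6: [72, 71, 70, 70, 70]
t=7: [42, 43, 44, 44, 44]
t=8: [63, 64, 65, 65, 65]
t=9: [54, 53, 52, 52, 52]
t=10: [69, 70, 71, 71, 71]
t=11: [45, 44, 43, 43, 43]
t=12: [66, 65, 64, 64, 64]
t=13: [51, 52, 53, 53, 53]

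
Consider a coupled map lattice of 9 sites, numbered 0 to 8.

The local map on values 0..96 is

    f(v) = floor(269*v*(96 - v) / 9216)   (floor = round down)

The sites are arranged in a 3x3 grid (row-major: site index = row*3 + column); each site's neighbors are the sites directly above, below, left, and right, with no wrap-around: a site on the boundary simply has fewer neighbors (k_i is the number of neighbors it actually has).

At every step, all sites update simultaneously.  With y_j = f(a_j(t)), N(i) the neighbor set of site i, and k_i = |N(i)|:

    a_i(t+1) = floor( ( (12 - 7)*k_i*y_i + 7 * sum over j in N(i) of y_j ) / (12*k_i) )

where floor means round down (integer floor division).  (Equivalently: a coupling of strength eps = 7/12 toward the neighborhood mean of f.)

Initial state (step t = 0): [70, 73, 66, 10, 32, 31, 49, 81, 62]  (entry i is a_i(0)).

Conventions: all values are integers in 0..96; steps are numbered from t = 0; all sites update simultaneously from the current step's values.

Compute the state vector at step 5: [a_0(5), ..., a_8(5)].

Answer: [59, 59, 59, 59, 59, 59, 59, 59, 59]

Derivation:
t=0: [70, 73, 66, 10, 32, 31, 49, 81, 62]
t=1: [43, 53, 54, 45, 48, 58, 45, 50, 52]
t=2: [66, 66, 65, 66, 66, 65, 66, 66, 65]
t=3: [57, 57, 57, 57, 57, 57, 57, 57, 57]
t=4: [64, 64, 64, 64, 64, 64, 64, 64, 64]
t=5: [59, 59, 59, 59, 59, 59, 59, 59, 59]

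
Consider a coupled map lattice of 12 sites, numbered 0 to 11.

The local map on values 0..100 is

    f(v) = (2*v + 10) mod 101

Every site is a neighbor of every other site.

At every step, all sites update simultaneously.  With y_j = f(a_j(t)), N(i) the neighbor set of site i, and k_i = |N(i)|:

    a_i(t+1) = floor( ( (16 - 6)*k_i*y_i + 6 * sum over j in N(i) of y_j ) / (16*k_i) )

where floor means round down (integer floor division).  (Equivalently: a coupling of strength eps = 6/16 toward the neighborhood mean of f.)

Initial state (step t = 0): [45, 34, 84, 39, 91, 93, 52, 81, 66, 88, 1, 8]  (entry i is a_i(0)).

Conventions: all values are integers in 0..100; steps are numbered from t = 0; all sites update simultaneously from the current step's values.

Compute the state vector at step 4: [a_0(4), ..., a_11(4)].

Simulating step by step:
t=0: [45, 34, 84, 39, 91, 93, 52, 81, 66, 88, 1, 8]
t=1: [85, 72, 71, 78, 80, 82, 34, 68, 50, 76, 33, 41]
t=2: [72, 56, 55, 64, 66, 68, 71, 52, 30, 61, 70, 79]
t=3: [48, 29, 28, 38, 41, 43, 47, 24, 58, 35, 45, 56]
t=4: [26, 64, 62, 74, 78, 80, 25, 58, 38, 71, 82, 36]

Answer: [26, 64, 62, 74, 78, 80, 25, 58, 38, 71, 82, 36]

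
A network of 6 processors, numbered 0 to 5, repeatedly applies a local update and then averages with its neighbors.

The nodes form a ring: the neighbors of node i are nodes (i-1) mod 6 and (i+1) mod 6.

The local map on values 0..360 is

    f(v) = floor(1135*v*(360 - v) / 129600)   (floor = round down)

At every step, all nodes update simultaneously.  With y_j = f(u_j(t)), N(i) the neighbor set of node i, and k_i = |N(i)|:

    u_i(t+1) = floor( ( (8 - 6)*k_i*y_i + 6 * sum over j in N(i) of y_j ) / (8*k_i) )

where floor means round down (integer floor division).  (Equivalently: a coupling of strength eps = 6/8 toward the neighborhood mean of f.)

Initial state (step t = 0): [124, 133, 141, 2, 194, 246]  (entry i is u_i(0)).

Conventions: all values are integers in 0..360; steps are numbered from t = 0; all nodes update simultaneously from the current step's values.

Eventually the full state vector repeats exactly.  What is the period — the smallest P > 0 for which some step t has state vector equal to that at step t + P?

Answer: 2
Key observation: The state at step 22, [282, 282, 282, 282, 282, 282], reappears at step 24 — and no state repeats earlier — so the cycle the system enters has period 2.

Derivation:
t=0: [124, 133, 141, 2, 194, 246]
t=1: [254, 263, 168, 208, 164, 263]
t=2: [226, 249, 257, 280, 257, 249]
t=3: [247, 246, 222, 222, 222, 246]
t=4: [244, 253, 259, 268, 259, 253]
t=5: [239, 237, 226, 225, 226, 237]
t=6: [254, 258, 261, 265, 261, 258]
t=7: [231, 230, 225, 224, 225, 230]
t=8: [260, 262, 264, 266, 264, 262]
t=9: [224, 224, 221, 220, 221, 224]
t=10: [266, 267, 267, 269, 267, 267]
t=11: [217, 217, 215, 216, 215, 217]
t=12: [271, 271, 271, 272, 271, 271]
t=13: [211, 211, 210, 210, 210, 211]
t=14: [275, 275, 275, 275, 275, 275]
t=15: [204, 204, 204, 204, 204, 204]
t=16: [278, 278, 278, 278, 278, 278]
t=17: [199, 199, 199, 199, 199, 199]
t=18: [280, 280, 280, 280, 280, 280]
t=19: [196, 196, 196, 196, 196, 196]
t=20: [281, 281, 281, 281, 281, 281]
t=21: [194, 194, 194, 194, 194, 194]
t=22: [282, 282, 282, 282, 282, 282]
t=23: [192, 192, 192, 192, 192, 192]
t=24: [282, 282, 282, 282, 282, 282]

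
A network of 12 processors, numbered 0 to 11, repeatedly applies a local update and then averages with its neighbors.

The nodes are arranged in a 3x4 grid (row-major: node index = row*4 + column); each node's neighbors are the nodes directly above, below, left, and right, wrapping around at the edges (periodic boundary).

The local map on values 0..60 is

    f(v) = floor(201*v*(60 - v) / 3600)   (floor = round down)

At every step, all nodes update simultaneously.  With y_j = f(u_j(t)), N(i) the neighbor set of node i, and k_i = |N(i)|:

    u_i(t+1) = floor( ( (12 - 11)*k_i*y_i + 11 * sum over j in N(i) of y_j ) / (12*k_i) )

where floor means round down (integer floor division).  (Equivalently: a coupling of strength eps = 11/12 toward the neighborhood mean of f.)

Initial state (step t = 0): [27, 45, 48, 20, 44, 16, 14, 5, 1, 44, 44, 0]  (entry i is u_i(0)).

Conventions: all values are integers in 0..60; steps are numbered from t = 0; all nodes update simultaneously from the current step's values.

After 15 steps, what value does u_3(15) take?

Simulating step by step:
t=0: [27, 45, 48, 20, 44, 16, 14, 5, 1, 44, 44, 0]
t=1: [32, 39, 38, 25, 27, 37, 31, 28, 29, 30, 27, 23]
t=2: [48, 47, 47, 48, 49, 48, 48, 48, 49, 47, 48, 49]
t=3: [31, 33, 32, 32, 31, 32, 32, 31, 31, 32, 32, 31]
t=4: [49, 49, 49, 50, 50, 49, 50, 50, 50, 49, 50, 50]
t=5: [27, 30, 27, 28, 28, 28, 28, 27, 28, 28, 28, 27]
t=6: [49, 49, 49, 49, 49, 50, 49, 49, 49, 50, 49, 49]
t=7: [30, 28, 30, 30, 29, 29, 29, 30, 29, 29, 29, 30]
t=8: [50, 50, 50, 50, 50, 50, 50, 50, 50, 50, 50, 50]
t=9: [27, 27, 27, 27, 27, 27, 27, 27, 27, 27, 27, 27]
t=10: [49, 49, 49, 49, 49, 49, 49, 49, 49, 49, 49, 49]
t=11: [30, 30, 30, 30, 30, 30, 30, 30, 30, 30, 30, 30]
t=12: [50, 50, 50, 50, 50, 50, 50, 50, 50, 50, 50, 50]
t=13: [27, 27, 27, 27, 27, 27, 27, 27, 27, 27, 27, 27]
t=14: [49, 49, 49, 49, 49, 49, 49, 49, 49, 49, 49, 49]
t=15: [30, 30, 30, 30, 30, 30, 30, 30, 30, 30, 30, 30]

Answer: u_3(15) = 30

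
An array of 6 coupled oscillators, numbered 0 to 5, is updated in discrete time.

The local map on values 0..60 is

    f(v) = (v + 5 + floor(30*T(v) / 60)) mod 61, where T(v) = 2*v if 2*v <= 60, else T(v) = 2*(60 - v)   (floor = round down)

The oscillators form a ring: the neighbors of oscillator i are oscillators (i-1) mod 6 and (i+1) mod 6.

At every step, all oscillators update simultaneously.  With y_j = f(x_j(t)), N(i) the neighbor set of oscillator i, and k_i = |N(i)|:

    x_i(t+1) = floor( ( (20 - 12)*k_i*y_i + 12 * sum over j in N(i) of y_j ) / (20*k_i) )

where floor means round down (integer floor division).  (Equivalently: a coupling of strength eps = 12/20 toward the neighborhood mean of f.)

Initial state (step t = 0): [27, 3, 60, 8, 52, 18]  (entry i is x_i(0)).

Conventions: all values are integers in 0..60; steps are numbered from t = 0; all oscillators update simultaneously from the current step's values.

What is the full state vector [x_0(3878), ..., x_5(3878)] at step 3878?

Simulating step by step:
t=0: [27, 3, 60, 8, 52, 18]
t=1: [39, 23, 11, 10, 20, 35]
t=2: [18, 29, 33, 31, 26, 16]
t=3: [28, 14, 3, 19, 35, 44]
t=4: [11, 16, 27, 21, 15, 2]
t=5: [24, 40, 48, 47, 30, 22]
t=6: [37, 18, 4, 4, 17, 36]
t=7: [15, 21, 21, 20, 20, 14]
t=8: [38, 43, 46, 45, 41, 37]
t=9: [4, 4, 4, 4, 4, 4]
t=10: [13, 13, 13, 13, 13, 13]
t=11: [31, 31, 31, 31, 31, 31]
t=12: [4, 4, 4, 4, 4, 4]

Answer: [31, 31, 31, 31, 31, 31]
Key observation: The state at step 9, [4, 4, 4, 4, 4, 4], reappears at step 12: the system is in a cycle of period 3 from step 9 on.  Therefore the state at step 3878 equals the state at step 9 + ((3878 - 9) mod 3) = 11, which is [31, 31, 31, 31, 31, 31].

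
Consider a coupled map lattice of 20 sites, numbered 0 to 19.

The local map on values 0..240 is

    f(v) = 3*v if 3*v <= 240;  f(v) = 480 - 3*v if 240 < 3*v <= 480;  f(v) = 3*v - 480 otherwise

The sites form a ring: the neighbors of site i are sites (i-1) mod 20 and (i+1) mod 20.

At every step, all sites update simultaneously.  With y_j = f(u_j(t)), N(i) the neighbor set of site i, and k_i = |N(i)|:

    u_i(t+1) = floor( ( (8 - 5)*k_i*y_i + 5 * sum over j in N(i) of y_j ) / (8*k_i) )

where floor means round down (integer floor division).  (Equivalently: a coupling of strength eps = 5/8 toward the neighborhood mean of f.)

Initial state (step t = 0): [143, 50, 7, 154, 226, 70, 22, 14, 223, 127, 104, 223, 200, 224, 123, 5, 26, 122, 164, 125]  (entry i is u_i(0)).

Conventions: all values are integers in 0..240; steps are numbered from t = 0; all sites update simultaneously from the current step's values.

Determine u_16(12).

Simulating step by step:
t=0: [143, 50, 7, 154, 226, 70, 22, 14, 223, 127, 104, 223, 200, 224, 123, 5, 26, 122, 164, 125]
t=1: [98, 78, 60, 75, 145, 161, 103, 95, 114, 148, 153, 160, 164, 144, 106, 64, 69, 70, 72, 59]
t=2: [198, 202, 210, 154, 88, 68, 126, 169, 123, 63, 19, 10, 19, 72, 135, 187, 203, 210, 201, 192]
t=3: [112, 129, 101, 121, 150, 175, 110, 76, 109, 123, 89, 46, 98, 122, 120, 94, 120, 135, 123, 110]
t=4: [129, 135, 132, 108, 61, 73, 141, 180, 163, 156, 157, 176, 148, 138, 142, 149, 130, 100, 111, 135]
t=5: [81, 83, 103, 141, 185, 157, 108, 43, 25, 10, 22, 32, 49, 52, 51, 57, 100, 141, 134, 103]
t=6: [214, 214, 154, 98, 48, 75, 101, 120, 77, 55, 64, 102, 133, 152, 159, 168, 138, 102, 100, 162]
t=7: [113, 117, 115, 120, 182, 184, 174, 172, 175, 194, 177, 150, 92, 35, 16, 30, 86, 142, 123, 109]
t=8: [141, 134, 128, 107, 84, 60, 49, 40, 60, 68, 60, 90, 118, 118, 78, 118, 128, 124, 106, 136]
t=9: [68, 77, 110, 160, 191, 184, 148, 147, 168, 189, 196, 174, 152, 159, 166, 150, 109, 121, 117, 95]
t=10: [209, 197, 128, 75, 57, 67, 48, 33, 48, 73, 80, 57, 23, 14, 17, 64, 103, 132, 145, 177]
t=11: [105, 117, 141, 167, 197, 173, 147, 127, 153, 202, 211, 160, 92, 53, 92, 141, 150, 99, 59, 79]
t=12: [176, 117, 68, 60, 60, 61, 57, 55, 78, 101, 96, 111, 126, 187, 144, 94, 86, 133, 197, 195]

Answer: u_16(12) = 86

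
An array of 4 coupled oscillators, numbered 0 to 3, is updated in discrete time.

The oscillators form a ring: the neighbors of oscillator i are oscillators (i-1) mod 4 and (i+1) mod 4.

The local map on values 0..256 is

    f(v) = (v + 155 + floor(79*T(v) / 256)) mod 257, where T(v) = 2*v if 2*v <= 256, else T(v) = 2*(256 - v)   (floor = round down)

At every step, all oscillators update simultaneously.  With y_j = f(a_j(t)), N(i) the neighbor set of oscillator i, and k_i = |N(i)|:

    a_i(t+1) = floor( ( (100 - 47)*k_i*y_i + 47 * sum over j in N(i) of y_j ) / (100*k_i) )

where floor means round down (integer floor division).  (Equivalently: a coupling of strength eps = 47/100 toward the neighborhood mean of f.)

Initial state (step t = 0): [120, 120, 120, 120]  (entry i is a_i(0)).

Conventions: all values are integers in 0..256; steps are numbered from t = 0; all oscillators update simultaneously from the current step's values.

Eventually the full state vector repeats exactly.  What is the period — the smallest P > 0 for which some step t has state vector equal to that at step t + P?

Simulating step by step:
t=0: [120, 120, 120, 120]
t=1: [92, 92, 92, 92]
t=2: [46, 46, 46, 46]
t=3: [229, 229, 229, 229]
t=4: [143, 143, 143, 143]
t=5: [110, 110, 110, 110]
t=6: [75, 75, 75, 75]
t=7: [19, 19, 19, 19]
t=8: [185, 185, 185, 185]
t=9: [126, 126, 126, 126]
t=10: [101, 101, 101, 101]
t=11: [61, 61, 61, 61]
t=12: [253, 253, 253, 253]
t=13: [152, 152, 152, 152]
t=14: [114, 114, 114, 114]
t=15: [82, 82, 82, 82]
t=16: [30, 30, 30, 30]
t=17: [203, 203, 203, 203]
t=18: [133, 133, 133, 133]
t=19: [106, 106, 106, 106]
t=20: [69, 69, 69, 69]
t=21: [9, 9, 9, 9]
t=22: [169, 169, 169, 169]
t=23: [120, 120, 120, 120]

Answer: 23
Key observation: The state at step 0, [120, 120, 120, 120], reappears at step 23 — and no state repeats earlier — so the cycle the system enters has period 23.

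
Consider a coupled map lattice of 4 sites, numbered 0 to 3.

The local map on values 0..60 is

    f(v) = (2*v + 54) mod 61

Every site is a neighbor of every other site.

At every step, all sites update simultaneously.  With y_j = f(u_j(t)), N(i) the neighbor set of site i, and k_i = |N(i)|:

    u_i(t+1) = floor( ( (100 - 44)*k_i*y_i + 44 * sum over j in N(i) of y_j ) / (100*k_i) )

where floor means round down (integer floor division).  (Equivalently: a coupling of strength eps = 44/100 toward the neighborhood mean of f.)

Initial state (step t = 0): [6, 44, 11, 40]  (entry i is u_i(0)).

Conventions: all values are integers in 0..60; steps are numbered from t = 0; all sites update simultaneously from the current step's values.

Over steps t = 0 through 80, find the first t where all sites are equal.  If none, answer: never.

Simulating step by step:
t=0: [6, 44, 11, 40]  (not all equal)
t=1: [9, 15, 13, 12]  (not all equal)
t=2: [14, 19, 18, 17]  (not all equal)
t=3: [24, 28, 27, 27]  (not all equal)
t=4: [43, 47, 46, 46]  (not all equal)
t=5: [20, 24, 23, 23]  (not all equal)
t=6: [35, 39, 38, 38]  (not all equal)
t=7: [4, 8, 7, 7]  (not all equal)
t=8: [3, 7, 6, 6]  (not all equal)
t=9: [36, 14, 13, 13]  (not all equal)
t=10: [10, 17, 17, 17]  (not all equal)
t=11: [19, 24, 24, 24]  (not all equal)
t=12: [35, 39, 39, 39]  (not all equal)
t=13: [5, 8, 8, 8]  (not all equal)
t=14: [5, 8, 8, 8]  (not all equal)

Answer: never
Key observation: The state at step 13 reappears at step 14 — the system is in a cycle of period 1 from step 13 on.  No step 0..14 is synchronized, and the cycle repeats forever, so no step up to 80 (or ever) has all sites equal.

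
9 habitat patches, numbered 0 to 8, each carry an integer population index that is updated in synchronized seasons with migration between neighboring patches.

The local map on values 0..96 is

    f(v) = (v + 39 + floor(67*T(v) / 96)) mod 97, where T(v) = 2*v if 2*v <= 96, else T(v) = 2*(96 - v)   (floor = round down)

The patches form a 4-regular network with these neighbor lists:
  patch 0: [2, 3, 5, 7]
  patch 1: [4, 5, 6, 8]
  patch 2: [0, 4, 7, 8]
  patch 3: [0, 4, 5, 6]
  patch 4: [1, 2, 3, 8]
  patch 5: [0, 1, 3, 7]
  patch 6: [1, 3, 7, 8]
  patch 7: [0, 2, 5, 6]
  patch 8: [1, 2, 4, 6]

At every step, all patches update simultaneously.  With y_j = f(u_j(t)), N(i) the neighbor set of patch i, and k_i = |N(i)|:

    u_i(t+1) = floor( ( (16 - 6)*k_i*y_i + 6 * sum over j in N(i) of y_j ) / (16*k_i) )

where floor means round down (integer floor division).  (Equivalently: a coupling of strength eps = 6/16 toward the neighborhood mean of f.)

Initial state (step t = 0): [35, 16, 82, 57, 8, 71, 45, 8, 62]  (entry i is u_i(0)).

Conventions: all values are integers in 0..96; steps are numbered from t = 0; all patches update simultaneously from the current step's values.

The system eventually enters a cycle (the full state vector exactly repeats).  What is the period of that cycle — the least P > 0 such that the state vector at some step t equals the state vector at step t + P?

Simulating step by step:
t=0: [35, 16, 82, 57, 8, 71, 45, 8, 62]
t=1: [34, 67, 44, 49, 57, 49, 53, 51, 53]
t=2: [34, 51, 46, 52, 52, 52, 54, 51, 53]
t=3: [34, 54, 50, 51, 54, 52, 54, 51, 54]
t=4: [35, 54, 52, 51, 54, 51, 54, 52, 54]
t=5: [36, 54, 52, 52, 54, 52, 54, 52, 54]
t=6: [38, 54, 52, 52, 54, 52, 54, 52, 54]
t=7: [41, 54, 52, 52, 54, 52, 54, 52, 54]
t=8: [45, 54, 53, 53, 54, 53, 54, 53, 54]
t=9: [51, 54, 54, 54, 54, 54, 54, 54, 54]
t=10: [54, 54, 54, 54, 54, 54, 54, 54, 54]
t=11: [54, 54, 54, 54, 54, 54, 54, 54, 54]

Answer: 1
Key observation: The state at step 10, [54, 54, 54, 54, 54, 54, 54, 54, 54], reappears at step 11 — and no state repeats earlier — so the cycle the system enters has period 1.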